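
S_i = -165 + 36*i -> [-165, -129, -93, -57, -21]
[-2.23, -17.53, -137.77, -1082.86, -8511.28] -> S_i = -2.23*7.86^i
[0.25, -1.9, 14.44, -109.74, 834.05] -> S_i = 0.25*(-7.60)^i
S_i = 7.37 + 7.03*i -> [7.37, 14.4, 21.43, 28.46, 35.49]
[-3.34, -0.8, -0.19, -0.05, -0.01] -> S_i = -3.34*0.24^i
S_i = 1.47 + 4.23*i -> [1.47, 5.7, 9.93, 14.16, 18.39]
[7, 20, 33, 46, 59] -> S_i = 7 + 13*i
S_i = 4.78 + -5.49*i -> [4.78, -0.71, -6.2, -11.69, -17.18]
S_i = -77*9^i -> [-77, -693, -6237, -56133, -505197]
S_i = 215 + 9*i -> [215, 224, 233, 242, 251]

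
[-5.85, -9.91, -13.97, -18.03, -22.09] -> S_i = -5.85 + -4.06*i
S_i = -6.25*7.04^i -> [-6.25, -44.0, -309.76, -2180.71, -15352.2]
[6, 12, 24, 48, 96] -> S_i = 6*2^i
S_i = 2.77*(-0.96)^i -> [2.77, -2.66, 2.55, -2.45, 2.35]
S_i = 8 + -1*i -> [8, 7, 6, 5, 4]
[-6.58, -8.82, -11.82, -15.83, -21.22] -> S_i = -6.58*1.34^i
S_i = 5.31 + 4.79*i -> [5.31, 10.1, 14.89, 19.68, 24.47]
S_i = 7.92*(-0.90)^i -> [7.92, -7.13, 6.42, -5.77, 5.2]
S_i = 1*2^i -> [1, 2, 4, 8, 16]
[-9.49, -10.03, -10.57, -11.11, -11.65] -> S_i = -9.49 + -0.54*i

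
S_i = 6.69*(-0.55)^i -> [6.69, -3.68, 2.02, -1.11, 0.61]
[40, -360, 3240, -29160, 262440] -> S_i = 40*-9^i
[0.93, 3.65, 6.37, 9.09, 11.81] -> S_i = 0.93 + 2.72*i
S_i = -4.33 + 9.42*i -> [-4.33, 5.09, 14.51, 23.93, 33.35]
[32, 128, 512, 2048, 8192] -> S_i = 32*4^i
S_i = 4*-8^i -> [4, -32, 256, -2048, 16384]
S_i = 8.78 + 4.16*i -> [8.78, 12.94, 17.1, 21.26, 25.42]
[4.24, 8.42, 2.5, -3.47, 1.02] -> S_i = Random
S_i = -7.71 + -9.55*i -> [-7.71, -17.26, -26.81, -36.36, -45.91]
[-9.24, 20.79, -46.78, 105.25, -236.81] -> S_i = -9.24*(-2.25)^i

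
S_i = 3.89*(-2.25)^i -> [3.89, -8.75, 19.69, -44.31, 99.7]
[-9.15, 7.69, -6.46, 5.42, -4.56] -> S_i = -9.15*(-0.84)^i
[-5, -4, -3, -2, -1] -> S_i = -5 + 1*i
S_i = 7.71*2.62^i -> [7.71, 20.2, 52.92, 138.66, 363.3]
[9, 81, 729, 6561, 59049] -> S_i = 9*9^i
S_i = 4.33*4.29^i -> [4.33, 18.58, 79.69, 341.87, 1466.62]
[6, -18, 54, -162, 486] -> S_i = 6*-3^i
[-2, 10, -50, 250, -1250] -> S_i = -2*-5^i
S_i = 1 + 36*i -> [1, 37, 73, 109, 145]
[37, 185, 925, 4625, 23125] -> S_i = 37*5^i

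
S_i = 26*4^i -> [26, 104, 416, 1664, 6656]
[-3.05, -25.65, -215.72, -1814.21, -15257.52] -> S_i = -3.05*8.41^i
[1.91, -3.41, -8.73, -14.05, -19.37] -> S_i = 1.91 + -5.32*i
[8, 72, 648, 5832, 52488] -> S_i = 8*9^i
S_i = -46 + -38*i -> [-46, -84, -122, -160, -198]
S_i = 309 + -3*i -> [309, 306, 303, 300, 297]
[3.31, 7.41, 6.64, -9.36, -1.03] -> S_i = Random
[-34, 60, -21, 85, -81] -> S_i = Random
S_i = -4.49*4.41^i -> [-4.49, -19.8, -87.32, -385.09, -1698.25]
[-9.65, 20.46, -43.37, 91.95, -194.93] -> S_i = -9.65*(-2.12)^i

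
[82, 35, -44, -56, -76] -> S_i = Random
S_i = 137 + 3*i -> [137, 140, 143, 146, 149]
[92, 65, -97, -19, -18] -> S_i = Random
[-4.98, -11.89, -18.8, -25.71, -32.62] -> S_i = -4.98 + -6.91*i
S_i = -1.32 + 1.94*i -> [-1.32, 0.62, 2.56, 4.5, 6.44]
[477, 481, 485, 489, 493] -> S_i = 477 + 4*i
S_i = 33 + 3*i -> [33, 36, 39, 42, 45]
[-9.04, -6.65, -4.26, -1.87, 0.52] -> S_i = -9.04 + 2.39*i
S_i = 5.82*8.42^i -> [5.82, 49.0, 412.62, 3474.24, 29253.06]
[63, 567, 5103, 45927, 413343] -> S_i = 63*9^i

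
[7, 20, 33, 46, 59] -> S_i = 7 + 13*i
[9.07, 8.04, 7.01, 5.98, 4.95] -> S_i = 9.07 + -1.03*i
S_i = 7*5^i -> [7, 35, 175, 875, 4375]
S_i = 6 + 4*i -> [6, 10, 14, 18, 22]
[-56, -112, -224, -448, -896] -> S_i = -56*2^i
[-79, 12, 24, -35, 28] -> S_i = Random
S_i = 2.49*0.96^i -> [2.49, 2.39, 2.29, 2.2, 2.11]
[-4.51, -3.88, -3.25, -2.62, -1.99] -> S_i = -4.51 + 0.63*i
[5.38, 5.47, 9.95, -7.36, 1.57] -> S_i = Random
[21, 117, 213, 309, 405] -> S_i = 21 + 96*i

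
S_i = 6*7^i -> [6, 42, 294, 2058, 14406]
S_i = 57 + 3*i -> [57, 60, 63, 66, 69]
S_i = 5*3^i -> [5, 15, 45, 135, 405]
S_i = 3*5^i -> [3, 15, 75, 375, 1875]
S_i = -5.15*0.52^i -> [-5.15, -2.68, -1.39, -0.72, -0.38]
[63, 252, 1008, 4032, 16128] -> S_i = 63*4^i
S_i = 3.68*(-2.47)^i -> [3.68, -9.09, 22.45, -55.45, 136.97]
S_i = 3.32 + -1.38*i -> [3.32, 1.94, 0.56, -0.82, -2.2]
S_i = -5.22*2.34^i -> [-5.22, -12.21, -28.58, -66.88, -156.51]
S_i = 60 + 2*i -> [60, 62, 64, 66, 68]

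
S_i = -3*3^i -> [-3, -9, -27, -81, -243]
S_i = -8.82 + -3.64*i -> [-8.82, -12.46, -16.1, -19.74, -23.38]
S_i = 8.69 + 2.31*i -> [8.69, 11.0, 13.31, 15.62, 17.93]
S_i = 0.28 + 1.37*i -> [0.28, 1.65, 3.02, 4.39, 5.76]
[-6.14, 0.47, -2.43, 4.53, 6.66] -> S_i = Random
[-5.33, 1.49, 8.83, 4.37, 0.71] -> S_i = Random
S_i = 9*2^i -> [9, 18, 36, 72, 144]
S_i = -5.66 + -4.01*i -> [-5.66, -9.67, -13.68, -17.69, -21.7]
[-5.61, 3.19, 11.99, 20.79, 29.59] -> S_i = -5.61 + 8.80*i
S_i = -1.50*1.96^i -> [-1.5, -2.94, -5.76, -11.29, -22.14]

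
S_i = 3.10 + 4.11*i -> [3.1, 7.21, 11.32, 15.43, 19.54]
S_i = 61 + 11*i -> [61, 72, 83, 94, 105]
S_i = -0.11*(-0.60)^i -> [-0.11, 0.07, -0.04, 0.02, -0.01]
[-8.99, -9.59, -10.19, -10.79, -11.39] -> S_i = -8.99 + -0.60*i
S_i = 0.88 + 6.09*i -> [0.88, 6.97, 13.06, 19.15, 25.24]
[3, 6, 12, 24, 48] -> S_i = 3*2^i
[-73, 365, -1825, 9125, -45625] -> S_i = -73*-5^i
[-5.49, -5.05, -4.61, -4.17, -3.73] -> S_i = -5.49 + 0.44*i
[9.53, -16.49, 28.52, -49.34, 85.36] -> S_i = 9.53*(-1.73)^i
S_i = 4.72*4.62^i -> [4.72, 21.81, 100.75, 465.44, 2150.35]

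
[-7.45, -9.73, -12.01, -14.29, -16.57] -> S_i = -7.45 + -2.28*i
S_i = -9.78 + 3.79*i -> [-9.78, -5.99, -2.2, 1.59, 5.38]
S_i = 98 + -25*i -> [98, 73, 48, 23, -2]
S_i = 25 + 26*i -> [25, 51, 77, 103, 129]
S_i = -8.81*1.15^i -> [-8.81, -10.13, -11.65, -13.4, -15.41]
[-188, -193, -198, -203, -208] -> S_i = -188 + -5*i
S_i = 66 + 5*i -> [66, 71, 76, 81, 86]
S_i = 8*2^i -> [8, 16, 32, 64, 128]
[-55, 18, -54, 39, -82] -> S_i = Random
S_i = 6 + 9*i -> [6, 15, 24, 33, 42]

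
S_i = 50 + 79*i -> [50, 129, 208, 287, 366]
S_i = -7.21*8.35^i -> [-7.21, -60.2, -502.7, -4197.54, -35049.45]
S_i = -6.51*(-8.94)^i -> [-6.51, 58.2, -520.3, 4651.51, -41584.46]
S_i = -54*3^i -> [-54, -162, -486, -1458, -4374]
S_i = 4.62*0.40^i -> [4.62, 1.85, 0.74, 0.3, 0.12]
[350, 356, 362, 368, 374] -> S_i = 350 + 6*i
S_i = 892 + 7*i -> [892, 899, 906, 913, 920]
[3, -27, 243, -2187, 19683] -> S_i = 3*-9^i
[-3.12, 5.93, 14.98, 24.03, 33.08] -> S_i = -3.12 + 9.05*i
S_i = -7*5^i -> [-7, -35, -175, -875, -4375]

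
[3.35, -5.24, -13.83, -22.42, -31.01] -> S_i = 3.35 + -8.59*i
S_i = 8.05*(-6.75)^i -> [8.05, -54.34, 366.78, -2475.75, 16711.33]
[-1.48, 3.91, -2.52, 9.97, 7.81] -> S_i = Random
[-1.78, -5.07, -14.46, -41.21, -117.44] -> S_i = -1.78*2.85^i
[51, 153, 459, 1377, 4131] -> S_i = 51*3^i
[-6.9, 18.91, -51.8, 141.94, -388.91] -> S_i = -6.90*(-2.74)^i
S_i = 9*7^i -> [9, 63, 441, 3087, 21609]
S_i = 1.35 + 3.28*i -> [1.35, 4.63, 7.91, 11.19, 14.47]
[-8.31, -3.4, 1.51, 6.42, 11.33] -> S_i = -8.31 + 4.91*i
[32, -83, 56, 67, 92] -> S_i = Random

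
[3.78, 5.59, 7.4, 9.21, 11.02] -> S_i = 3.78 + 1.81*i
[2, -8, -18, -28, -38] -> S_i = 2 + -10*i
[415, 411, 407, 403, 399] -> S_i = 415 + -4*i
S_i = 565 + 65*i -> [565, 630, 695, 760, 825]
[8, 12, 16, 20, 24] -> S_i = 8 + 4*i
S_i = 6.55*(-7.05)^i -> [6.55, -46.18, 325.55, -2295.14, 16180.72]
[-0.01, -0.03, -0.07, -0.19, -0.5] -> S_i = -0.01*2.66^i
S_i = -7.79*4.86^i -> [-7.79, -37.86, -184.0, -894.22, -4345.93]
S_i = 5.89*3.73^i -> [5.89, 21.97, 81.95, 305.66, 1140.12]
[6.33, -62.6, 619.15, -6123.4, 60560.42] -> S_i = 6.33*(-9.89)^i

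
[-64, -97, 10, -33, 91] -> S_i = Random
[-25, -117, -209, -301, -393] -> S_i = -25 + -92*i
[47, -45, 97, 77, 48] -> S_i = Random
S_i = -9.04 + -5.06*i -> [-9.04, -14.1, -19.16, -24.22, -29.28]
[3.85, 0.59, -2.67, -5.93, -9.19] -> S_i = 3.85 + -3.26*i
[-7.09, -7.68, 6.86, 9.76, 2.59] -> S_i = Random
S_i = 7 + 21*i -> [7, 28, 49, 70, 91]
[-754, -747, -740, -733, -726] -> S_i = -754 + 7*i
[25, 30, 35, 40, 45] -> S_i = 25 + 5*i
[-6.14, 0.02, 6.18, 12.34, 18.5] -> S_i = -6.14 + 6.16*i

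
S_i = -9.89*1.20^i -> [-9.89, -11.87, -14.24, -17.09, -20.51]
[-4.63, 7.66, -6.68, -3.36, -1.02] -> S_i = Random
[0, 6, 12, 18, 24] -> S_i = 0 + 6*i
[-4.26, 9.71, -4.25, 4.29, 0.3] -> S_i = Random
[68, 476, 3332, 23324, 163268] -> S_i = 68*7^i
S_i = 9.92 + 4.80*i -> [9.92, 14.72, 19.52, 24.32, 29.12]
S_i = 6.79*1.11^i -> [6.79, 7.54, 8.37, 9.29, 10.31]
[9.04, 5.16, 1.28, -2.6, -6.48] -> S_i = 9.04 + -3.88*i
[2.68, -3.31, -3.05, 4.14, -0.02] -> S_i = Random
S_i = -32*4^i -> [-32, -128, -512, -2048, -8192]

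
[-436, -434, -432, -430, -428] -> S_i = -436 + 2*i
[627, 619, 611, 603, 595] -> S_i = 627 + -8*i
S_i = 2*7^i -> [2, 14, 98, 686, 4802]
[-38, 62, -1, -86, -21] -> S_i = Random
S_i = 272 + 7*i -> [272, 279, 286, 293, 300]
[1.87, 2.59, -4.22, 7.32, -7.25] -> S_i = Random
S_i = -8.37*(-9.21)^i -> [-8.37, 77.09, -709.98, 6538.89, -60223.22]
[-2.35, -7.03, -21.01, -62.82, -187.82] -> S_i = -2.35*2.99^i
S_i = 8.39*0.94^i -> [8.39, 7.89, 7.41, 6.97, 6.55]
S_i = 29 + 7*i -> [29, 36, 43, 50, 57]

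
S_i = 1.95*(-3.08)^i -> [1.95, -6.01, 18.5, -56.98, 175.48]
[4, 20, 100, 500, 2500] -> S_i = 4*5^i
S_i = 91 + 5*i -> [91, 96, 101, 106, 111]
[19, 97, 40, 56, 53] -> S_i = Random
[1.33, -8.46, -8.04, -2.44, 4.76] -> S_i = Random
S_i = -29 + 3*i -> [-29, -26, -23, -20, -17]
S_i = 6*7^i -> [6, 42, 294, 2058, 14406]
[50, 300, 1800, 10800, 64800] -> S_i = 50*6^i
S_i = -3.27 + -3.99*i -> [-3.27, -7.26, -11.25, -15.24, -19.23]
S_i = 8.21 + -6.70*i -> [8.21, 1.51, -5.19, -11.89, -18.59]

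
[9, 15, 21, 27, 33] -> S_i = 9 + 6*i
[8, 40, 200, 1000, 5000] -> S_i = 8*5^i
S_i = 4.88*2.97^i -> [4.88, 14.49, 43.05, 127.85, 379.7]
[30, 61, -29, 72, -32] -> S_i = Random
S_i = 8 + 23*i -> [8, 31, 54, 77, 100]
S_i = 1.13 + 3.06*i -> [1.13, 4.19, 7.25, 10.31, 13.37]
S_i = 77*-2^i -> [77, -154, 308, -616, 1232]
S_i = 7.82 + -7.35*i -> [7.82, 0.47, -6.88, -14.23, -21.58]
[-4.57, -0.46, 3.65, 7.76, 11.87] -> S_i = -4.57 + 4.11*i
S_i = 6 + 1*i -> [6, 7, 8, 9, 10]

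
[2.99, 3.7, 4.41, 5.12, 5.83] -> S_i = 2.99 + 0.71*i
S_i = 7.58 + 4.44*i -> [7.58, 12.02, 16.46, 20.9, 25.34]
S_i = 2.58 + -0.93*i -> [2.58, 1.65, 0.72, -0.21, -1.14]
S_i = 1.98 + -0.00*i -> [1.98, 1.98, 1.98, 1.98, 1.98]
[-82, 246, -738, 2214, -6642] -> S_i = -82*-3^i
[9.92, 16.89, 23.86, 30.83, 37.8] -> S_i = 9.92 + 6.97*i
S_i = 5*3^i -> [5, 15, 45, 135, 405]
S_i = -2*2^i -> [-2, -4, -8, -16, -32]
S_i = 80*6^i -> [80, 480, 2880, 17280, 103680]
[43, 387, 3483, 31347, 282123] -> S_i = 43*9^i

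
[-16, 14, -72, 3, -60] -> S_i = Random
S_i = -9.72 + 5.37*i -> [-9.72, -4.35, 1.02, 6.39, 11.76]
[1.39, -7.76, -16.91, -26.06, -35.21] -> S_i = 1.39 + -9.15*i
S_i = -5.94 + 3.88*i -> [-5.94, -2.06, 1.82, 5.7, 9.58]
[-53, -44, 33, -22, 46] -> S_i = Random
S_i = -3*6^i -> [-3, -18, -108, -648, -3888]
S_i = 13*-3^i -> [13, -39, 117, -351, 1053]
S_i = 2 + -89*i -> [2, -87, -176, -265, -354]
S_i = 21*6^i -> [21, 126, 756, 4536, 27216]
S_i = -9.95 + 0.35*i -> [-9.95, -9.6, -9.25, -8.9, -8.55]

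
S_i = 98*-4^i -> [98, -392, 1568, -6272, 25088]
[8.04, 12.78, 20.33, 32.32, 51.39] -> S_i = 8.04*1.59^i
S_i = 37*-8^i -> [37, -296, 2368, -18944, 151552]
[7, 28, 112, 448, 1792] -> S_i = 7*4^i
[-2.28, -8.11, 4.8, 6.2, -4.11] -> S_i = Random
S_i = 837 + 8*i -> [837, 845, 853, 861, 869]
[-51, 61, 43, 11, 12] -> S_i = Random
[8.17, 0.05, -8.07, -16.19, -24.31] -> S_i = 8.17 + -8.12*i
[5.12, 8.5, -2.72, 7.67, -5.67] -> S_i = Random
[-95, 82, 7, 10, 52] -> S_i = Random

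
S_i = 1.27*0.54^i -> [1.27, 0.69, 0.37, 0.2, 0.11]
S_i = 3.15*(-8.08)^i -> [3.15, -25.45, 205.65, -1661.67, 13426.29]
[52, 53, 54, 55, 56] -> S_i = 52 + 1*i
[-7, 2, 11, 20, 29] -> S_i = -7 + 9*i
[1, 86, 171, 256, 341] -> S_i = 1 + 85*i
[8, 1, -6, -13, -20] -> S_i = 8 + -7*i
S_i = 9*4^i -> [9, 36, 144, 576, 2304]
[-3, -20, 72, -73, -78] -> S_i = Random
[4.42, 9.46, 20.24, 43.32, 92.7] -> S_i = 4.42*2.14^i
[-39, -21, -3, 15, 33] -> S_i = -39 + 18*i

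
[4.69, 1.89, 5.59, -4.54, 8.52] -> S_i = Random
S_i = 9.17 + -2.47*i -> [9.17, 6.7, 4.23, 1.76, -0.71]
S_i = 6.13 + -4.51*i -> [6.13, 1.62, -2.89, -7.4, -11.91]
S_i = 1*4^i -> [1, 4, 16, 64, 256]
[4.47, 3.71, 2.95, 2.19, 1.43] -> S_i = 4.47 + -0.76*i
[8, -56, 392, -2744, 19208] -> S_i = 8*-7^i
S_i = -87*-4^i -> [-87, 348, -1392, 5568, -22272]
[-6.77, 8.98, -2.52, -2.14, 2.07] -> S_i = Random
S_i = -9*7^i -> [-9, -63, -441, -3087, -21609]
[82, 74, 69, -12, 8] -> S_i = Random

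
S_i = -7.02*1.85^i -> [-7.02, -12.99, -24.03, -44.45, -82.23]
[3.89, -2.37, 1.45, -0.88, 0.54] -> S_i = 3.89*(-0.61)^i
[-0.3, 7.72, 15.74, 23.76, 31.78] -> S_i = -0.30 + 8.02*i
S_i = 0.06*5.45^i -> [0.06, 0.33, 1.78, 9.71, 52.93]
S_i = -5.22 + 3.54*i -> [-5.22, -1.68, 1.86, 5.4, 8.94]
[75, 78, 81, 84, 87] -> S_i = 75 + 3*i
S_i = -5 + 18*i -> [-5, 13, 31, 49, 67]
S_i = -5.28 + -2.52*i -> [-5.28, -7.8, -10.32, -12.84, -15.36]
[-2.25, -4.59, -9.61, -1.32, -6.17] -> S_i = Random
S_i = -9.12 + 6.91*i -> [-9.12, -2.21, 4.7, 11.61, 18.52]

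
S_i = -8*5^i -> [-8, -40, -200, -1000, -5000]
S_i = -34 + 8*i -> [-34, -26, -18, -10, -2]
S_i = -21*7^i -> [-21, -147, -1029, -7203, -50421]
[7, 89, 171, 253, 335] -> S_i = 7 + 82*i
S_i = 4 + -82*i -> [4, -78, -160, -242, -324]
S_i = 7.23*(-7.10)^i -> [7.23, -51.33, 364.46, -2587.7, 18372.65]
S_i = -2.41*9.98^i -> [-2.41, -24.05, -240.04, -2395.57, -23907.78]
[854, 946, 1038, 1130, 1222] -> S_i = 854 + 92*i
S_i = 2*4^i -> [2, 8, 32, 128, 512]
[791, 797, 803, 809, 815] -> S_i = 791 + 6*i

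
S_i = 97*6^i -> [97, 582, 3492, 20952, 125712]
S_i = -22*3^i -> [-22, -66, -198, -594, -1782]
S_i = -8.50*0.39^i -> [-8.5, -3.32, -1.29, -0.5, -0.2]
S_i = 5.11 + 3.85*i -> [5.11, 8.96, 12.81, 16.66, 20.51]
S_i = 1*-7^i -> [1, -7, 49, -343, 2401]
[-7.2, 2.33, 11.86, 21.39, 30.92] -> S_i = -7.20 + 9.53*i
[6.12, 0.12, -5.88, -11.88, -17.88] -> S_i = 6.12 + -6.00*i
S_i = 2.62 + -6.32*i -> [2.62, -3.7, -10.02, -16.34, -22.66]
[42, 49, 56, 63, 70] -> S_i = 42 + 7*i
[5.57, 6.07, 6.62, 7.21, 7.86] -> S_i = 5.57*1.09^i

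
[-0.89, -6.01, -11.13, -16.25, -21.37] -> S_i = -0.89 + -5.12*i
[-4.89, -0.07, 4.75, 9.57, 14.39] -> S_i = -4.89 + 4.82*i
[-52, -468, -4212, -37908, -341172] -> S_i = -52*9^i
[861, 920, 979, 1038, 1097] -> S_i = 861 + 59*i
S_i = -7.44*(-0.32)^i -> [-7.44, 2.38, -0.76, 0.24, -0.08]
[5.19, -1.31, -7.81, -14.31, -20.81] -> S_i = 5.19 + -6.50*i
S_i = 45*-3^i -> [45, -135, 405, -1215, 3645]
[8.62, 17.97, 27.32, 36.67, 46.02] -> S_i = 8.62 + 9.35*i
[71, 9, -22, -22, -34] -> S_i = Random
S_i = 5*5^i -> [5, 25, 125, 625, 3125]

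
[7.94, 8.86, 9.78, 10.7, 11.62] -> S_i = 7.94 + 0.92*i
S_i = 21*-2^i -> [21, -42, 84, -168, 336]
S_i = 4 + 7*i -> [4, 11, 18, 25, 32]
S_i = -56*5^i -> [-56, -280, -1400, -7000, -35000]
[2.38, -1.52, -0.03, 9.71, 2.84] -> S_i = Random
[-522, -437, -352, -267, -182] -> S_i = -522 + 85*i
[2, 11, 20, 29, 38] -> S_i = 2 + 9*i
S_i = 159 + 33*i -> [159, 192, 225, 258, 291]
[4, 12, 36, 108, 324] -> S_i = 4*3^i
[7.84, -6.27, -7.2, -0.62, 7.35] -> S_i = Random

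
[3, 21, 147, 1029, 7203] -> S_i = 3*7^i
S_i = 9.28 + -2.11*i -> [9.28, 7.17, 5.06, 2.95, 0.84]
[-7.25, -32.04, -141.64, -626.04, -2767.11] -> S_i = -7.25*4.42^i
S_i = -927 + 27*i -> [-927, -900, -873, -846, -819]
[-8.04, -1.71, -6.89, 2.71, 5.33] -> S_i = Random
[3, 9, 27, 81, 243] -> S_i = 3*3^i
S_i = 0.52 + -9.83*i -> [0.52, -9.31, -19.14, -28.97, -38.8]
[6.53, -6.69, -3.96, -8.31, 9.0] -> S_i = Random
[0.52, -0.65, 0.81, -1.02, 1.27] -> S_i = 0.52*(-1.25)^i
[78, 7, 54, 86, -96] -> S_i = Random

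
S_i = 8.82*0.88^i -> [8.82, 7.76, 6.83, 6.01, 5.29]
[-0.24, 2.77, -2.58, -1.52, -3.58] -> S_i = Random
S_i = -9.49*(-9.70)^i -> [-9.49, 92.05, -892.91, 8661.27, -84014.29]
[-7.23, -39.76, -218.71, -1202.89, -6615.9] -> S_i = -7.23*5.50^i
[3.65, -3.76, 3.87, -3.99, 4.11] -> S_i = 3.65*(-1.03)^i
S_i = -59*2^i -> [-59, -118, -236, -472, -944]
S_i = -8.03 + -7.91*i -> [-8.03, -15.94, -23.85, -31.76, -39.67]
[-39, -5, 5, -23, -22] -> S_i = Random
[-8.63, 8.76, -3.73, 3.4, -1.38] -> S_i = Random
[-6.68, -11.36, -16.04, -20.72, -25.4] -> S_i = -6.68 + -4.68*i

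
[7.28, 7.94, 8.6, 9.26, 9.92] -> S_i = 7.28 + 0.66*i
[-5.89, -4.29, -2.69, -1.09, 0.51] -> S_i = -5.89 + 1.60*i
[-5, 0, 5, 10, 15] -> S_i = -5 + 5*i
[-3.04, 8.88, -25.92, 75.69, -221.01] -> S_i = -3.04*(-2.92)^i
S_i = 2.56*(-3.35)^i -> [2.56, -8.58, 28.73, -96.24, 322.42]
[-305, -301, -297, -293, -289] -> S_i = -305 + 4*i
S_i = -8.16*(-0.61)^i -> [-8.16, 4.98, -3.04, 1.85, -1.13]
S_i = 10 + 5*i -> [10, 15, 20, 25, 30]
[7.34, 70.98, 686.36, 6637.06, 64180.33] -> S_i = 7.34*9.67^i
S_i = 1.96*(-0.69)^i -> [1.96, -1.35, 0.93, -0.64, 0.44]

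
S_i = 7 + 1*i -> [7, 8, 9, 10, 11]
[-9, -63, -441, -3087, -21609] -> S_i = -9*7^i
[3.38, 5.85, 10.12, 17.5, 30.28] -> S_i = 3.38*1.73^i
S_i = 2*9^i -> [2, 18, 162, 1458, 13122]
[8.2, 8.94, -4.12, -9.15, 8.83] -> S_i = Random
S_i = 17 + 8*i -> [17, 25, 33, 41, 49]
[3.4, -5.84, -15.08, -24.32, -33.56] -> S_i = 3.40 + -9.24*i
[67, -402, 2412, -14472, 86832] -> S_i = 67*-6^i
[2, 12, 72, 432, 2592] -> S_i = 2*6^i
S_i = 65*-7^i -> [65, -455, 3185, -22295, 156065]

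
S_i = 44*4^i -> [44, 176, 704, 2816, 11264]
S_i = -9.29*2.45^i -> [-9.29, -22.76, -55.76, -136.62, -334.72]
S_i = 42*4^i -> [42, 168, 672, 2688, 10752]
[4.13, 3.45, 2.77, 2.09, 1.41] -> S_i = 4.13 + -0.68*i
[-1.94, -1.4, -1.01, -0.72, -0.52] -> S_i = -1.94*0.72^i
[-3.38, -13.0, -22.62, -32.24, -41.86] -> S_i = -3.38 + -9.62*i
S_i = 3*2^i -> [3, 6, 12, 24, 48]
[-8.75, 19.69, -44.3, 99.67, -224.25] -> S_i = -8.75*(-2.25)^i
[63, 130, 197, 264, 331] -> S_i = 63 + 67*i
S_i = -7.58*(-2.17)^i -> [-7.58, 16.45, -35.69, 77.45, -168.08]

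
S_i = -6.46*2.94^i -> [-6.46, -18.99, -55.84, -164.16, -482.64]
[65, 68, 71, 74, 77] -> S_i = 65 + 3*i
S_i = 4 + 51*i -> [4, 55, 106, 157, 208]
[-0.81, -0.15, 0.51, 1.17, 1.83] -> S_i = -0.81 + 0.66*i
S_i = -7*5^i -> [-7, -35, -175, -875, -4375]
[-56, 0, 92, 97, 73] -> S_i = Random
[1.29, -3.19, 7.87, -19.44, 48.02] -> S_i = 1.29*(-2.47)^i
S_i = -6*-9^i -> [-6, 54, -486, 4374, -39366]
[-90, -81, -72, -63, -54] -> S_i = -90 + 9*i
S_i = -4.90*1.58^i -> [-4.9, -7.74, -12.23, -19.33, -30.54]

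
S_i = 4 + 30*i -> [4, 34, 64, 94, 124]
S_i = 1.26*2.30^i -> [1.26, 2.9, 6.67, 15.33, 35.26]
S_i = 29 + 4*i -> [29, 33, 37, 41, 45]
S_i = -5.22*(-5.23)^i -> [-5.22, 27.3, -142.78, 746.75, -3905.51]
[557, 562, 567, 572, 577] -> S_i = 557 + 5*i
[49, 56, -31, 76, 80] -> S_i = Random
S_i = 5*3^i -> [5, 15, 45, 135, 405]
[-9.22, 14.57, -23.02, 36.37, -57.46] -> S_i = -9.22*(-1.58)^i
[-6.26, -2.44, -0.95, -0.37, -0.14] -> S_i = -6.26*0.39^i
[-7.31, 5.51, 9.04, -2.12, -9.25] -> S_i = Random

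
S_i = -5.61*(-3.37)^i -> [-5.61, 18.91, -63.71, 214.71, -723.57]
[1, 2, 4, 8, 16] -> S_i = 1*2^i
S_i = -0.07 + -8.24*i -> [-0.07, -8.31, -16.55, -24.79, -33.03]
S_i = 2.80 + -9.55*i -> [2.8, -6.75, -16.3, -25.85, -35.4]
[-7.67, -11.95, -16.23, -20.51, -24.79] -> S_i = -7.67 + -4.28*i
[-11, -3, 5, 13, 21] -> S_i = -11 + 8*i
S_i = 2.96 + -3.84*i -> [2.96, -0.88, -4.72, -8.56, -12.4]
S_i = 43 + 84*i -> [43, 127, 211, 295, 379]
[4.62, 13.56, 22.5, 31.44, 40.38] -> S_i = 4.62 + 8.94*i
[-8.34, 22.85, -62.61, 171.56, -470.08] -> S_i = -8.34*(-2.74)^i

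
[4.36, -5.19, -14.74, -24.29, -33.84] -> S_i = 4.36 + -9.55*i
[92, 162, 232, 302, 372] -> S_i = 92 + 70*i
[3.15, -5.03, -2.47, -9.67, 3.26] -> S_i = Random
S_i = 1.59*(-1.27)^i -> [1.59, -2.02, 2.56, -3.26, 4.14]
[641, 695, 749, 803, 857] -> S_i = 641 + 54*i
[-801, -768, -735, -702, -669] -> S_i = -801 + 33*i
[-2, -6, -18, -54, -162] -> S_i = -2*3^i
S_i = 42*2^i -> [42, 84, 168, 336, 672]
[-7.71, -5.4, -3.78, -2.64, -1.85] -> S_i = -7.71*0.70^i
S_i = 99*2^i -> [99, 198, 396, 792, 1584]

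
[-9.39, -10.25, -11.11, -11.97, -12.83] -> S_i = -9.39 + -0.86*i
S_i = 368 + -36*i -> [368, 332, 296, 260, 224]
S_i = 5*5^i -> [5, 25, 125, 625, 3125]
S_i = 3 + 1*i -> [3, 4, 5, 6, 7]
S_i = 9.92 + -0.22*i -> [9.92, 9.7, 9.48, 9.26, 9.04]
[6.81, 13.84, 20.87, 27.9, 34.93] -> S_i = 6.81 + 7.03*i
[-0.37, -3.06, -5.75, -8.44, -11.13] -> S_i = -0.37 + -2.69*i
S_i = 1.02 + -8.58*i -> [1.02, -7.56, -16.14, -24.72, -33.3]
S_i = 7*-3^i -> [7, -21, 63, -189, 567]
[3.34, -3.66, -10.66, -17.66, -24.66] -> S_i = 3.34 + -7.00*i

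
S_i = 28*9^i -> [28, 252, 2268, 20412, 183708]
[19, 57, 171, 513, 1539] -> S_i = 19*3^i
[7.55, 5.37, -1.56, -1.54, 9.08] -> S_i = Random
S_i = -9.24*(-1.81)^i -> [-9.24, 16.72, -30.27, 54.79, -99.17]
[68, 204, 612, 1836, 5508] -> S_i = 68*3^i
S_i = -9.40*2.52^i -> [-9.4, -23.69, -59.69, -150.43, -379.08]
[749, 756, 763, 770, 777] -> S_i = 749 + 7*i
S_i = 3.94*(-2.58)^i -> [3.94, -10.17, 26.23, -67.66, 174.57]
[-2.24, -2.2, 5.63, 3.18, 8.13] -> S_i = Random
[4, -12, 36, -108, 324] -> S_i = 4*-3^i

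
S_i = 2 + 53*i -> [2, 55, 108, 161, 214]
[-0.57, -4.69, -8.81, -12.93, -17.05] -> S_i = -0.57 + -4.12*i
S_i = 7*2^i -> [7, 14, 28, 56, 112]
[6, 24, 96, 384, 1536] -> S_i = 6*4^i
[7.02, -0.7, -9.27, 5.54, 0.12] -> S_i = Random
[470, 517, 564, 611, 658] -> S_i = 470 + 47*i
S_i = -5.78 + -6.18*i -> [-5.78, -11.96, -18.14, -24.32, -30.5]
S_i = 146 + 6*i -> [146, 152, 158, 164, 170]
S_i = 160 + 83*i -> [160, 243, 326, 409, 492]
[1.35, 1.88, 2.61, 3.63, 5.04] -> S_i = 1.35*1.39^i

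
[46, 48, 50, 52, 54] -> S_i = 46 + 2*i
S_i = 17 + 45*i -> [17, 62, 107, 152, 197]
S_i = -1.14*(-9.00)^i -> [-1.14, 10.26, -92.34, 831.06, -7479.54]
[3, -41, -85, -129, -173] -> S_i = 3 + -44*i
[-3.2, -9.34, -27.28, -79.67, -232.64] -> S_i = -3.20*2.92^i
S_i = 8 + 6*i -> [8, 14, 20, 26, 32]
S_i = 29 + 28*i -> [29, 57, 85, 113, 141]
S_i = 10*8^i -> [10, 80, 640, 5120, 40960]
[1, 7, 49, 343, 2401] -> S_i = 1*7^i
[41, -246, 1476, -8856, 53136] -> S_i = 41*-6^i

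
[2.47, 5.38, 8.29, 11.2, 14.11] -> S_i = 2.47 + 2.91*i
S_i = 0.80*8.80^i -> [0.8, 7.04, 61.95, 545.18, 4797.56]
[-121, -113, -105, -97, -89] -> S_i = -121 + 8*i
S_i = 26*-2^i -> [26, -52, 104, -208, 416]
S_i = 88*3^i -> [88, 264, 792, 2376, 7128]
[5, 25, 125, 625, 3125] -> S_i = 5*5^i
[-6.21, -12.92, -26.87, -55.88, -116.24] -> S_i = -6.21*2.08^i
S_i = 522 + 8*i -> [522, 530, 538, 546, 554]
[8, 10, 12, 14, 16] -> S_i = 8 + 2*i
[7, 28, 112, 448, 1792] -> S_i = 7*4^i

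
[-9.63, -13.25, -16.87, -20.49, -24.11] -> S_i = -9.63 + -3.62*i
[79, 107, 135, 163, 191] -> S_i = 79 + 28*i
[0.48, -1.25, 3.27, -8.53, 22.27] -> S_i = 0.48*(-2.61)^i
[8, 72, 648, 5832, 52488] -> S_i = 8*9^i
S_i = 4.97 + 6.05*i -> [4.97, 11.02, 17.07, 23.12, 29.17]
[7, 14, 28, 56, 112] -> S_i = 7*2^i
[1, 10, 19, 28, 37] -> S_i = 1 + 9*i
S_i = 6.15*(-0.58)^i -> [6.15, -3.57, 2.07, -1.2, 0.7]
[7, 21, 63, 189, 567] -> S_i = 7*3^i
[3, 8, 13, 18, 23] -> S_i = 3 + 5*i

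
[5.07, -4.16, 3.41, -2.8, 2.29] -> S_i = 5.07*(-0.82)^i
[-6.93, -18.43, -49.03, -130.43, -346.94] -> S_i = -6.93*2.66^i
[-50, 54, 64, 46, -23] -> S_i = Random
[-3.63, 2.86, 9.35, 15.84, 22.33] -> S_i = -3.63 + 6.49*i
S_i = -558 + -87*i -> [-558, -645, -732, -819, -906]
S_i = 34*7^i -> [34, 238, 1666, 11662, 81634]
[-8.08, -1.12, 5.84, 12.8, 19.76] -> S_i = -8.08 + 6.96*i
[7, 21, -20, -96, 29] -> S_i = Random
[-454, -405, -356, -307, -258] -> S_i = -454 + 49*i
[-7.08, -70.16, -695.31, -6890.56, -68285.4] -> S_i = -7.08*9.91^i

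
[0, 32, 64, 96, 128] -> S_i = 0 + 32*i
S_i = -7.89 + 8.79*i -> [-7.89, 0.9, 9.69, 18.48, 27.27]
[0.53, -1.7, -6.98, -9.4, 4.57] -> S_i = Random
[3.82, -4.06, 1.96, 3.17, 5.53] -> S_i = Random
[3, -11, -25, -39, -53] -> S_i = 3 + -14*i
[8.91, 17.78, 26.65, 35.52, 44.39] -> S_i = 8.91 + 8.87*i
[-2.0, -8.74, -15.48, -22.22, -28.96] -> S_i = -2.00 + -6.74*i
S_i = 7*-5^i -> [7, -35, 175, -875, 4375]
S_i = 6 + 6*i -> [6, 12, 18, 24, 30]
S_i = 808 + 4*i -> [808, 812, 816, 820, 824]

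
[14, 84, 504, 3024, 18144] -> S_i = 14*6^i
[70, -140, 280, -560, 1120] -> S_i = 70*-2^i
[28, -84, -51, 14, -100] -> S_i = Random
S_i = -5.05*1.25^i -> [-5.05, -6.31, -7.89, -9.86, -12.33]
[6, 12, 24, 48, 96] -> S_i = 6*2^i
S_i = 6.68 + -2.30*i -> [6.68, 4.38, 2.08, -0.22, -2.52]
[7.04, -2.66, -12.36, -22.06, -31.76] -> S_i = 7.04 + -9.70*i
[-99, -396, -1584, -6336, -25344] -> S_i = -99*4^i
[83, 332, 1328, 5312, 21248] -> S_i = 83*4^i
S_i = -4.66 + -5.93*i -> [-4.66, -10.59, -16.52, -22.45, -28.38]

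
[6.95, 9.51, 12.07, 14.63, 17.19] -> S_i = 6.95 + 2.56*i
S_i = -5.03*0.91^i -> [-5.03, -4.58, -4.17, -3.79, -3.45]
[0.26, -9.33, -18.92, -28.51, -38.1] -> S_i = 0.26 + -9.59*i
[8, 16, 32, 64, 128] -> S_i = 8*2^i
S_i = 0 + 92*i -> [0, 92, 184, 276, 368]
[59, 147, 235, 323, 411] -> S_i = 59 + 88*i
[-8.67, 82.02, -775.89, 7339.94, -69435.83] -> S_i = -8.67*(-9.46)^i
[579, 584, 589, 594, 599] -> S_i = 579 + 5*i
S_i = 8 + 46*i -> [8, 54, 100, 146, 192]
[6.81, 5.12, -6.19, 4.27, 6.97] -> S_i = Random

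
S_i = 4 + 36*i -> [4, 40, 76, 112, 148]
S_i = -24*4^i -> [-24, -96, -384, -1536, -6144]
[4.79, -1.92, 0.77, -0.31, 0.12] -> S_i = 4.79*(-0.40)^i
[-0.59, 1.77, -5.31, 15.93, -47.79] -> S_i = -0.59*(-3.00)^i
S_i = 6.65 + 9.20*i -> [6.65, 15.85, 25.05, 34.25, 43.45]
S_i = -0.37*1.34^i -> [-0.37, -0.5, -0.66, -0.89, -1.19]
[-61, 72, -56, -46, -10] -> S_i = Random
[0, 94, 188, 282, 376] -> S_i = 0 + 94*i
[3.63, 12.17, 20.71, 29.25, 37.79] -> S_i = 3.63 + 8.54*i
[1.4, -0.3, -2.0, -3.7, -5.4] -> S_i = 1.40 + -1.70*i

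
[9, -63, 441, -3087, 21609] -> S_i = 9*-7^i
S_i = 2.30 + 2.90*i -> [2.3, 5.2, 8.1, 11.0, 13.9]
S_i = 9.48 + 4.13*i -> [9.48, 13.61, 17.74, 21.87, 26.0]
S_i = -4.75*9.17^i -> [-4.75, -43.56, -399.42, -3662.7, -33586.98]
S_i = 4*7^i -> [4, 28, 196, 1372, 9604]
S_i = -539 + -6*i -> [-539, -545, -551, -557, -563]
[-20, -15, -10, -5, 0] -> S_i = -20 + 5*i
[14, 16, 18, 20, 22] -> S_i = 14 + 2*i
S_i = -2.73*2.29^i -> [-2.73, -6.25, -14.32, -32.78, -75.08]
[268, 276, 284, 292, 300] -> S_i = 268 + 8*i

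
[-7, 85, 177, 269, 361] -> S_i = -7 + 92*i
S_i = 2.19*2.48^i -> [2.19, 5.43, 13.47, 33.4, 82.84]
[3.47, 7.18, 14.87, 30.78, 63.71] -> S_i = 3.47*2.07^i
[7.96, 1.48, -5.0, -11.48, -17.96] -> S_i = 7.96 + -6.48*i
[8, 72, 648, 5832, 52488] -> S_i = 8*9^i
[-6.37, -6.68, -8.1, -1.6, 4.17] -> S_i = Random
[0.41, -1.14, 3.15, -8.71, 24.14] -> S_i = 0.41*(-2.77)^i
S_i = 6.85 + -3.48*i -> [6.85, 3.37, -0.11, -3.59, -7.07]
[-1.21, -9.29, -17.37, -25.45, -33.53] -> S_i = -1.21 + -8.08*i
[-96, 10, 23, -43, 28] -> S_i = Random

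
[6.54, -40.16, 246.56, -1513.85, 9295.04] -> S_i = 6.54*(-6.14)^i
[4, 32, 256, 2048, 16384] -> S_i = 4*8^i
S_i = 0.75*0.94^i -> [0.75, 0.7, 0.66, 0.62, 0.59]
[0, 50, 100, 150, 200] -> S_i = 0 + 50*i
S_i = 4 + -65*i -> [4, -61, -126, -191, -256]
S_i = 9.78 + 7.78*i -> [9.78, 17.56, 25.34, 33.12, 40.9]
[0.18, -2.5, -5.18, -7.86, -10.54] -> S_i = 0.18 + -2.68*i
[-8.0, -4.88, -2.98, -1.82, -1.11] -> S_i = -8.00*0.61^i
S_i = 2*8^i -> [2, 16, 128, 1024, 8192]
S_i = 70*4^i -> [70, 280, 1120, 4480, 17920]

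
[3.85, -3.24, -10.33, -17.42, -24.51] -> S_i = 3.85 + -7.09*i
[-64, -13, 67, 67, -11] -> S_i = Random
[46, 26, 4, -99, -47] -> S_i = Random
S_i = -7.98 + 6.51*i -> [-7.98, -1.47, 5.04, 11.55, 18.06]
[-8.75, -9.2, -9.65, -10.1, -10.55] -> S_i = -8.75 + -0.45*i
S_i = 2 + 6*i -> [2, 8, 14, 20, 26]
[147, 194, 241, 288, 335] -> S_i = 147 + 47*i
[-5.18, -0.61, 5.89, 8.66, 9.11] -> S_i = Random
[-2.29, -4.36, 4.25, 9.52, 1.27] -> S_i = Random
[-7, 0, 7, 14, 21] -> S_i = -7 + 7*i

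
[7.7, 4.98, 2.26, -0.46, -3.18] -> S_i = 7.70 + -2.72*i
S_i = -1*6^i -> [-1, -6, -36, -216, -1296]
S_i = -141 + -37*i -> [-141, -178, -215, -252, -289]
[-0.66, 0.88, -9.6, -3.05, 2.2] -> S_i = Random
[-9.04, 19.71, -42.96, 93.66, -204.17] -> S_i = -9.04*(-2.18)^i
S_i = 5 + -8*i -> [5, -3, -11, -19, -27]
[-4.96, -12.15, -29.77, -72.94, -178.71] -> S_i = -4.96*2.45^i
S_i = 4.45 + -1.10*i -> [4.45, 3.35, 2.25, 1.15, 0.05]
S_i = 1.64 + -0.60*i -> [1.64, 1.04, 0.44, -0.16, -0.76]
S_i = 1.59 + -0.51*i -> [1.59, 1.08, 0.57, 0.06, -0.45]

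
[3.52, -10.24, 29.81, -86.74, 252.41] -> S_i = 3.52*(-2.91)^i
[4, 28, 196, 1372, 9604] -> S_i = 4*7^i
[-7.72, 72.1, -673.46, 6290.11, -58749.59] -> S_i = -7.72*(-9.34)^i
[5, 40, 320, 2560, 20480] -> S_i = 5*8^i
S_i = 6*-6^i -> [6, -36, 216, -1296, 7776]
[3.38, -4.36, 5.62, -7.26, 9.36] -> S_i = 3.38*(-1.29)^i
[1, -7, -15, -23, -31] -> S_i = 1 + -8*i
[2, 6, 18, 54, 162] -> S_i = 2*3^i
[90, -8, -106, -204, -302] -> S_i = 90 + -98*i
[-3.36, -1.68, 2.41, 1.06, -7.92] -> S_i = Random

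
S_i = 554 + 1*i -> [554, 555, 556, 557, 558]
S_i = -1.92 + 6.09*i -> [-1.92, 4.17, 10.26, 16.35, 22.44]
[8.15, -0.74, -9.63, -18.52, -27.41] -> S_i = 8.15 + -8.89*i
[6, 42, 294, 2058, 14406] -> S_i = 6*7^i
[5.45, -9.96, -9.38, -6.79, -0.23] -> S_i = Random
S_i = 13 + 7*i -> [13, 20, 27, 34, 41]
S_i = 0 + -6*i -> [0, -6, -12, -18, -24]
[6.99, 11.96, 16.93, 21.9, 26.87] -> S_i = 6.99 + 4.97*i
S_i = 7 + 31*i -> [7, 38, 69, 100, 131]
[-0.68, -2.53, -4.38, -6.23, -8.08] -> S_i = -0.68 + -1.85*i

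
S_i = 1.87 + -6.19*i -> [1.87, -4.32, -10.51, -16.7, -22.89]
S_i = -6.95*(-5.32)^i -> [-6.95, 36.97, -196.7, 1046.45, -5567.13]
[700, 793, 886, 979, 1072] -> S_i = 700 + 93*i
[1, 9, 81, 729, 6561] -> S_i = 1*9^i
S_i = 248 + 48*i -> [248, 296, 344, 392, 440]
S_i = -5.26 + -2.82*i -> [-5.26, -8.08, -10.9, -13.72, -16.54]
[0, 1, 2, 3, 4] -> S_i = 0 + 1*i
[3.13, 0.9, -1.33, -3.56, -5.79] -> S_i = 3.13 + -2.23*i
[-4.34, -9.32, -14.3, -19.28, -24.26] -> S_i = -4.34 + -4.98*i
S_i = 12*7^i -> [12, 84, 588, 4116, 28812]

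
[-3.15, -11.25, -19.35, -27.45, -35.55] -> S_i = -3.15 + -8.10*i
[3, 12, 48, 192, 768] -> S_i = 3*4^i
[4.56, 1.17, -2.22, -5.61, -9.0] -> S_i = 4.56 + -3.39*i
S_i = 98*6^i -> [98, 588, 3528, 21168, 127008]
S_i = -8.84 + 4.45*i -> [-8.84, -4.39, 0.06, 4.51, 8.96]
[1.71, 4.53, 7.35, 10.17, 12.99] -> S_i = 1.71 + 2.82*i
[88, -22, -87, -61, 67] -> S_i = Random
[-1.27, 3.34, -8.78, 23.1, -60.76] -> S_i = -1.27*(-2.63)^i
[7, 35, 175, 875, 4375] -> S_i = 7*5^i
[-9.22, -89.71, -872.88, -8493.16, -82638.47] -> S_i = -9.22*9.73^i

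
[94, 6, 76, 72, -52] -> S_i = Random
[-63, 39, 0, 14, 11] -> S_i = Random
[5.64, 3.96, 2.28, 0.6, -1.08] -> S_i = 5.64 + -1.68*i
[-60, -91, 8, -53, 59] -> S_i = Random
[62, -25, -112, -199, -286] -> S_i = 62 + -87*i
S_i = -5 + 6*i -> [-5, 1, 7, 13, 19]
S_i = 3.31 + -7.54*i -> [3.31, -4.23, -11.77, -19.31, -26.85]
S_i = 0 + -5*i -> [0, -5, -10, -15, -20]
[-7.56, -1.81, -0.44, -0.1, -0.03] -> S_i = -7.56*0.24^i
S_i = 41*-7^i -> [41, -287, 2009, -14063, 98441]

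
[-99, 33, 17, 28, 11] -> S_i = Random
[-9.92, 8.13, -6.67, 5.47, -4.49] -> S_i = -9.92*(-0.82)^i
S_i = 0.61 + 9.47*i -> [0.61, 10.08, 19.55, 29.02, 38.49]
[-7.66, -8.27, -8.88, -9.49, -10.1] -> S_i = -7.66 + -0.61*i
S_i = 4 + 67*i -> [4, 71, 138, 205, 272]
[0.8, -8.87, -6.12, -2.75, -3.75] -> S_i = Random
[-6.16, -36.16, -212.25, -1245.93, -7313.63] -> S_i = -6.16*5.87^i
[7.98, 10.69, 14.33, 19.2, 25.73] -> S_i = 7.98*1.34^i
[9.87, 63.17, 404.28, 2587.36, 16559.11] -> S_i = 9.87*6.40^i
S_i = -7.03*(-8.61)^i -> [-7.03, 60.53, -521.15, 4487.09, -38633.84]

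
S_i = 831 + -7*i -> [831, 824, 817, 810, 803]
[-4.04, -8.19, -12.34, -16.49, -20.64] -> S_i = -4.04 + -4.15*i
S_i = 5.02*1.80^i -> [5.02, 9.04, 16.26, 29.28, 52.7]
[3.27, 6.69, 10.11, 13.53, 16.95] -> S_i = 3.27 + 3.42*i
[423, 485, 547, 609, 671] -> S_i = 423 + 62*i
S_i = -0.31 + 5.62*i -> [-0.31, 5.31, 10.93, 16.55, 22.17]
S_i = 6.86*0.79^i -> [6.86, 5.42, 4.28, 3.38, 2.67]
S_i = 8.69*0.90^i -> [8.69, 7.82, 7.04, 6.34, 5.7]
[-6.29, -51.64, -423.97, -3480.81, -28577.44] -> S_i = -6.29*8.21^i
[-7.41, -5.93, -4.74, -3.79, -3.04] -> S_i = -7.41*0.80^i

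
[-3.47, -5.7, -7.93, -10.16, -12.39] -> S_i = -3.47 + -2.23*i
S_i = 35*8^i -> [35, 280, 2240, 17920, 143360]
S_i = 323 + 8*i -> [323, 331, 339, 347, 355]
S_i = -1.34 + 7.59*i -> [-1.34, 6.25, 13.84, 21.43, 29.02]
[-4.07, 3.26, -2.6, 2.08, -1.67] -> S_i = -4.07*(-0.80)^i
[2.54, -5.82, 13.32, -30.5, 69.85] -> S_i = 2.54*(-2.29)^i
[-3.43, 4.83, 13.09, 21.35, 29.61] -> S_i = -3.43 + 8.26*i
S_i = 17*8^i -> [17, 136, 1088, 8704, 69632]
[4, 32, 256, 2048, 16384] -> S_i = 4*8^i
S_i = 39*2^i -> [39, 78, 156, 312, 624]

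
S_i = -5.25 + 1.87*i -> [-5.25, -3.38, -1.51, 0.36, 2.23]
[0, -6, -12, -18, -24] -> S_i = 0 + -6*i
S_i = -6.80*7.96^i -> [-6.8, -54.13, -430.86, -3429.64, -27299.91]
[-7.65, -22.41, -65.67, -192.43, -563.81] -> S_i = -7.65*2.93^i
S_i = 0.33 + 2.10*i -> [0.33, 2.43, 4.53, 6.63, 8.73]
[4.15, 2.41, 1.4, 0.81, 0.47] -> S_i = 4.15*0.58^i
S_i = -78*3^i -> [-78, -234, -702, -2106, -6318]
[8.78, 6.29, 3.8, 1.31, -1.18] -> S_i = 8.78 + -2.49*i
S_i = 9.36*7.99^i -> [9.36, 74.79, 597.54, 4774.37, 38147.23]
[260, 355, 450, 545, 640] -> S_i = 260 + 95*i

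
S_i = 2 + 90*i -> [2, 92, 182, 272, 362]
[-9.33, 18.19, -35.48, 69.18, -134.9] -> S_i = -9.33*(-1.95)^i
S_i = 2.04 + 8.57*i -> [2.04, 10.61, 19.18, 27.75, 36.32]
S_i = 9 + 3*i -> [9, 12, 15, 18, 21]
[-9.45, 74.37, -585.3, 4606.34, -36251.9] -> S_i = -9.45*(-7.87)^i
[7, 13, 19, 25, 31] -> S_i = 7 + 6*i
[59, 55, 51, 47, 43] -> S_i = 59 + -4*i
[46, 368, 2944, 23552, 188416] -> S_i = 46*8^i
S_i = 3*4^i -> [3, 12, 48, 192, 768]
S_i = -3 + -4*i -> [-3, -7, -11, -15, -19]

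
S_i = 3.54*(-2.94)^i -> [3.54, -10.41, 30.6, -89.96, 264.48]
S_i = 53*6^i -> [53, 318, 1908, 11448, 68688]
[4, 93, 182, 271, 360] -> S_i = 4 + 89*i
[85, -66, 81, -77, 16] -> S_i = Random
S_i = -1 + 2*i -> [-1, 1, 3, 5, 7]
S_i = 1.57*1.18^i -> [1.57, 1.85, 2.19, 2.58, 3.04]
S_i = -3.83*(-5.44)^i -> [-3.83, 20.84, -113.34, 616.59, -3354.24]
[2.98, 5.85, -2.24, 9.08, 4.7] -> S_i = Random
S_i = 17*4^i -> [17, 68, 272, 1088, 4352]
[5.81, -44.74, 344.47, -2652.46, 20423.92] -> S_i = 5.81*(-7.70)^i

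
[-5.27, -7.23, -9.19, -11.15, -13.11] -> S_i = -5.27 + -1.96*i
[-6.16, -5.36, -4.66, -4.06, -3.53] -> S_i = -6.16*0.87^i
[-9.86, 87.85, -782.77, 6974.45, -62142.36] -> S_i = -9.86*(-8.91)^i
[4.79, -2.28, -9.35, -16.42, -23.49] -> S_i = 4.79 + -7.07*i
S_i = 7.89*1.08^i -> [7.89, 8.52, 9.2, 9.94, 10.73]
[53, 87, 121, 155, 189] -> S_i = 53 + 34*i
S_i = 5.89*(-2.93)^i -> [5.89, -17.26, 50.57, -148.16, 434.1]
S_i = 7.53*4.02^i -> [7.53, 30.27, 121.69, 489.19, 1966.52]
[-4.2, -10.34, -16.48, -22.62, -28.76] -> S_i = -4.20 + -6.14*i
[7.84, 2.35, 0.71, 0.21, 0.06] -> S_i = 7.84*0.30^i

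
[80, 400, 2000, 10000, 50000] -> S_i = 80*5^i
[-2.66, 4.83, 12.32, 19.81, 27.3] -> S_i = -2.66 + 7.49*i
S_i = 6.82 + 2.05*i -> [6.82, 8.87, 10.92, 12.97, 15.02]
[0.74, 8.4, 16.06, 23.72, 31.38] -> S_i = 0.74 + 7.66*i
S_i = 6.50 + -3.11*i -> [6.5, 3.39, 0.28, -2.83, -5.94]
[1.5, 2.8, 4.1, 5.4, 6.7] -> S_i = 1.50 + 1.30*i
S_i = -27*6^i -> [-27, -162, -972, -5832, -34992]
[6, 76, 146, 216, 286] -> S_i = 6 + 70*i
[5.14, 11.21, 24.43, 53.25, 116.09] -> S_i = 5.14*2.18^i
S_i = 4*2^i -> [4, 8, 16, 32, 64]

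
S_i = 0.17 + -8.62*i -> [0.17, -8.45, -17.07, -25.69, -34.31]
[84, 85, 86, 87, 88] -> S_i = 84 + 1*i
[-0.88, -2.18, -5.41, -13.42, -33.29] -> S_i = -0.88*2.48^i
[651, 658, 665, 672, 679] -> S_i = 651 + 7*i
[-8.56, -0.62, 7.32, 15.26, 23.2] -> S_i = -8.56 + 7.94*i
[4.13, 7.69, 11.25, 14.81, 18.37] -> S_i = 4.13 + 3.56*i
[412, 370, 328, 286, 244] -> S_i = 412 + -42*i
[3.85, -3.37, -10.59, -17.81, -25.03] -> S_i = 3.85 + -7.22*i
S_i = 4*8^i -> [4, 32, 256, 2048, 16384]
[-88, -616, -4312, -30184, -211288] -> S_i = -88*7^i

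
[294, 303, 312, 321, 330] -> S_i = 294 + 9*i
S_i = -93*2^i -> [-93, -186, -372, -744, -1488]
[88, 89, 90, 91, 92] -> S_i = 88 + 1*i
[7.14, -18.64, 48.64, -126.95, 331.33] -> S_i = 7.14*(-2.61)^i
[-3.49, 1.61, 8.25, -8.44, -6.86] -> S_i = Random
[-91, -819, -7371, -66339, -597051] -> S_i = -91*9^i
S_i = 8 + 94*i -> [8, 102, 196, 290, 384]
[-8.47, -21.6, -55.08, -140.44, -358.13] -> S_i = -8.47*2.55^i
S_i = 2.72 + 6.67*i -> [2.72, 9.39, 16.06, 22.73, 29.4]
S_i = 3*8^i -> [3, 24, 192, 1536, 12288]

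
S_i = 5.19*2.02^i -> [5.19, 10.48, 21.18, 42.78, 86.41]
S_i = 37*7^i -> [37, 259, 1813, 12691, 88837]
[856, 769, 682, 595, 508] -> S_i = 856 + -87*i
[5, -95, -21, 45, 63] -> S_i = Random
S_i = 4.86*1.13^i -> [4.86, 5.49, 6.21, 7.01, 7.92]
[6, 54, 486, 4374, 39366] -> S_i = 6*9^i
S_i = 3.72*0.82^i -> [3.72, 3.05, 2.5, 2.05, 1.68]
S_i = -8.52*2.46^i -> [-8.52, -20.96, -51.56, -126.84, -312.02]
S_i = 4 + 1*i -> [4, 5, 6, 7, 8]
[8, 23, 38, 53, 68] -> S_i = 8 + 15*i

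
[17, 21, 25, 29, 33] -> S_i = 17 + 4*i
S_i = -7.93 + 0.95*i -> [-7.93, -6.98, -6.03, -5.08, -4.13]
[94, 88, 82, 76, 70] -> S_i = 94 + -6*i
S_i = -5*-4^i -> [-5, 20, -80, 320, -1280]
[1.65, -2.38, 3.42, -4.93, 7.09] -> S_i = 1.65*(-1.44)^i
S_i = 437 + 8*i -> [437, 445, 453, 461, 469]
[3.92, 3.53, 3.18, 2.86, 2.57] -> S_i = 3.92*0.90^i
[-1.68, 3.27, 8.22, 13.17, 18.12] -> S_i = -1.68 + 4.95*i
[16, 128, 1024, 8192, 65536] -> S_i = 16*8^i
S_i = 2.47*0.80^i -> [2.47, 1.98, 1.58, 1.26, 1.01]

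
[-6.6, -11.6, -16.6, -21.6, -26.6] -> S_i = -6.60 + -5.00*i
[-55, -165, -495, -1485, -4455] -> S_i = -55*3^i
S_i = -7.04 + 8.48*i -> [-7.04, 1.44, 9.92, 18.4, 26.88]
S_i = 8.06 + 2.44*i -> [8.06, 10.5, 12.94, 15.38, 17.82]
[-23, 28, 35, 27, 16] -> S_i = Random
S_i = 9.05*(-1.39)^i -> [9.05, -12.58, 17.49, -24.3, 33.78]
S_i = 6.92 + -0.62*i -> [6.92, 6.3, 5.68, 5.06, 4.44]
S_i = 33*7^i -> [33, 231, 1617, 11319, 79233]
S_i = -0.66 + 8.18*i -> [-0.66, 7.52, 15.7, 23.88, 32.06]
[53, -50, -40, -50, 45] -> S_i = Random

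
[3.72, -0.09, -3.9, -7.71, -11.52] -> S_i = 3.72 + -3.81*i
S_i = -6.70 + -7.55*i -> [-6.7, -14.25, -21.8, -29.35, -36.9]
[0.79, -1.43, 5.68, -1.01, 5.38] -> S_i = Random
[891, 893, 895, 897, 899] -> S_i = 891 + 2*i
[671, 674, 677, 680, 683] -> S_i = 671 + 3*i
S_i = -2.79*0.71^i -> [-2.79, -1.98, -1.41, -1.0, -0.71]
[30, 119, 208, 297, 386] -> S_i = 30 + 89*i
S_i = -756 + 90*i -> [-756, -666, -576, -486, -396]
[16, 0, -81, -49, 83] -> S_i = Random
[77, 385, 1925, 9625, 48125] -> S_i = 77*5^i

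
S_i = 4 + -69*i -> [4, -65, -134, -203, -272]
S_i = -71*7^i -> [-71, -497, -3479, -24353, -170471]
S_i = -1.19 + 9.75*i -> [-1.19, 8.56, 18.31, 28.06, 37.81]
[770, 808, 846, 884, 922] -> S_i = 770 + 38*i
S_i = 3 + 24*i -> [3, 27, 51, 75, 99]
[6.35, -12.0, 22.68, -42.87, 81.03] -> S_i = 6.35*(-1.89)^i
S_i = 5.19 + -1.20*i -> [5.19, 3.99, 2.79, 1.59, 0.39]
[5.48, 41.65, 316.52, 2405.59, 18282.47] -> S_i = 5.48*7.60^i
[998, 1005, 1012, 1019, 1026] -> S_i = 998 + 7*i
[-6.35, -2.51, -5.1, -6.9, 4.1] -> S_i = Random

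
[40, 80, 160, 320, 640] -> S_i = 40*2^i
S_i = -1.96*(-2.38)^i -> [-1.96, 4.66, -11.1, 26.42, -62.89]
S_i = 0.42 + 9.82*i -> [0.42, 10.24, 20.06, 29.88, 39.7]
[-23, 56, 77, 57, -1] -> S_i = Random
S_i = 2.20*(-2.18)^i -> [2.2, -4.8, 10.46, -22.79, 49.69]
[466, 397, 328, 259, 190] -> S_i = 466 + -69*i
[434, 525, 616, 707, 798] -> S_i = 434 + 91*i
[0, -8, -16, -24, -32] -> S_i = 0 + -8*i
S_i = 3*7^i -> [3, 21, 147, 1029, 7203]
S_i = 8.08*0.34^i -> [8.08, 2.75, 0.93, 0.32, 0.11]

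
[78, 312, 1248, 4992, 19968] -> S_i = 78*4^i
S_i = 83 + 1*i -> [83, 84, 85, 86, 87]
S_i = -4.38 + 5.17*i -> [-4.38, 0.79, 5.96, 11.13, 16.3]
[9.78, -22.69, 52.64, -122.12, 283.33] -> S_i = 9.78*(-2.32)^i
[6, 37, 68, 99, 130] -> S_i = 6 + 31*i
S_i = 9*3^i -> [9, 27, 81, 243, 729]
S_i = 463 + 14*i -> [463, 477, 491, 505, 519]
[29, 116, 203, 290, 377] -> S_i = 29 + 87*i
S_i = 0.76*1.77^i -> [0.76, 1.35, 2.38, 4.21, 7.46]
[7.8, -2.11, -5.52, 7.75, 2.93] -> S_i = Random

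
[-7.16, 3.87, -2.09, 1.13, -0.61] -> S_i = -7.16*(-0.54)^i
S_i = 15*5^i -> [15, 75, 375, 1875, 9375]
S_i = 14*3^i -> [14, 42, 126, 378, 1134]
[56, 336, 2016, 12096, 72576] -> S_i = 56*6^i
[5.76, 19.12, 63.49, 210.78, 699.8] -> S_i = 5.76*3.32^i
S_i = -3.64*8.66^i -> [-3.64, -31.52, -272.98, -2364.04, -20472.6]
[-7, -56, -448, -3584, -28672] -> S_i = -7*8^i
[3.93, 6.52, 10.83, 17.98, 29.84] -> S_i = 3.93*1.66^i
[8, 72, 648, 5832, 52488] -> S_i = 8*9^i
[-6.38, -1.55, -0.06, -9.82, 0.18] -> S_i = Random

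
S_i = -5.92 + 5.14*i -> [-5.92, -0.78, 4.36, 9.5, 14.64]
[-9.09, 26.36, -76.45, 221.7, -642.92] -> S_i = -9.09*(-2.90)^i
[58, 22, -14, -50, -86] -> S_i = 58 + -36*i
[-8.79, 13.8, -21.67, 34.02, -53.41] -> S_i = -8.79*(-1.57)^i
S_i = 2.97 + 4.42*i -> [2.97, 7.39, 11.81, 16.23, 20.65]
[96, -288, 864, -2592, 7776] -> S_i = 96*-3^i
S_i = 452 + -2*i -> [452, 450, 448, 446, 444]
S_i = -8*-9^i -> [-8, 72, -648, 5832, -52488]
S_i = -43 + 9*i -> [-43, -34, -25, -16, -7]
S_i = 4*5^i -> [4, 20, 100, 500, 2500]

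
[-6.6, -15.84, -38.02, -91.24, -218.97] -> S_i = -6.60*2.40^i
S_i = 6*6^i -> [6, 36, 216, 1296, 7776]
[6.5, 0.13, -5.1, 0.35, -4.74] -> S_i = Random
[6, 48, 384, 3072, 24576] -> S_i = 6*8^i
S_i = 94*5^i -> [94, 470, 2350, 11750, 58750]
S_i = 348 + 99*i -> [348, 447, 546, 645, 744]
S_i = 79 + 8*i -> [79, 87, 95, 103, 111]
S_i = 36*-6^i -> [36, -216, 1296, -7776, 46656]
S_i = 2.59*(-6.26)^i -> [2.59, -16.21, 101.5, -635.36, 3977.38]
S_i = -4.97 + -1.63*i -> [-4.97, -6.6, -8.23, -9.86, -11.49]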